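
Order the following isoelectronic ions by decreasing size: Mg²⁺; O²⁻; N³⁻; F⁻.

N³⁻, O²⁻, F⁻, Mg²⁺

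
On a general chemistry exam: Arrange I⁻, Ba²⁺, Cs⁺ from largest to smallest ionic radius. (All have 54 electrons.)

All of these have 54 electrons, so size is governed by nuclear charge alone: the more protons, the stronger the pull on the same electron cloud, and the smaller the ion.
Nuclear charges: Ba²⁺ (Z=56), Cs⁺ (Z=55), I⁻ (Z=53).
Largest to smallest: I⁻ > Cs⁺ > Ba²⁺.

I⁻ > Cs⁺ > Ba²⁺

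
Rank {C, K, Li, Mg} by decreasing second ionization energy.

Li, K, C, Mg

After 1 electron has been removed, what remains? C⁺ still has 3 valence electrons; K⁺ is the bare [Ar] core; Li⁺ is the bare [He] core; Mg⁺ still has 1 valence electron.
Core electrons are held far more tightly than valence electrons, so K and Li top the IE_2 order.
Valence configurations: C⁺ [He]2s²2p¹, Mg⁺ [Ne]3s¹.
Approximate IE_2 values (kJ/mol): C 2353, K 3052, Li 7298, Mg 1451.
Overall IE_2 order: Mg < C < K < Li.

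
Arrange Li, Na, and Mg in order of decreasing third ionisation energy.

After 2 electrons have been removed, what remains? Li²⁺ is already 1 electron into the core; Na²⁺ is already 1 electron into the core; Mg²⁺ is the bare [Ne] core.
All of these are removing an electron from a noble-gas core or deeper; the smaller core (lower principal quantum number) is held far more tightly, and within a period the higher nuclear charge binds the same core more tightly.
Tabulated IE_3 (kJ/mol): Li 11815, Na 6910, Mg 7733.
Overall IE_3 order: Na < Mg < Li.

Li > Mg > Na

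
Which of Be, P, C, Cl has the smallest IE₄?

P

After 3 electrons have been removed, what remains? Be³⁺ is already 1 electron into the core; P³⁺ still has 2 valence electrons; C³⁺ still has 1 valence electron; Cl³⁺ still has 4 valence electrons.
Breaking into a closed-shell core is much more expensive than removing a leftover valence electron — Be has the largest IE_4 here.
Valence configurations: P³⁺ [Ne]3s², C³⁺ [He]2s¹, Cl³⁺ [Ne]3s²3p².
Tabulated IE_4 (kJ/mol): Be 21007, P 4964, C 6223, Cl 5159.
Putting it together, IE_4: P < Cl < C < Be.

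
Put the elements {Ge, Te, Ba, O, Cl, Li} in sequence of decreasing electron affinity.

EA tends to increase across a period and decrease down a group, though the pattern is less regular than for IE or radius.
Here both period and group differ, so the two effects have to be weighed against each other.
Li > Ba: period and group pull opposite ways; the down-group shift dominates (60 vs 14 kJ/mol).
Ge > Li: the two effects oppose for this pair; the across-period effect wins (119 vs 60 kJ/mol).
O > Ge: relative to Ge, both the across-period and down-group shifts push O's electron affinity up.
Te > O: this pair runs against the simple trend — see the exception note.
Cl > Te: both effects reinforce here, so Cl is clearly the higher of the two.
Note the exception: Te has a higher electron affinity than O, contrary to the simple trend — O's compact 2p subshell gives strong electron–electron repulsion on the added electron.
Tabulated electron affinity (kJ/mol): Li 60, O 141, Cl 349, Ge 119, Te 190, Ba 14.
So from highest to lowest: Cl > Te > O > Ge > Li > Ba.

Cl > Te > O > Ge > Li > Ba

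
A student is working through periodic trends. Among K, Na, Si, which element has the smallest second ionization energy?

The second ionization energy removes an electron from the +1 ion. For each element: K⁺ is the bare [Ar] core; Na⁺ is the bare [Ne] core; Si⁺ still has 3 valence electrons.
Core electrons are held far more tightly than valence electrons, so K and Na top the IE_2 order.
The numbers (kJ/mol): K 3052, Na 4562, Si 1577.
Overall IE_2 order: Si < K < Na.

Si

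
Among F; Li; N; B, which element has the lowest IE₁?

Li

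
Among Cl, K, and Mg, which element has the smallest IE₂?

Mg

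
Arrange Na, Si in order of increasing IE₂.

IE_2 is the cost of taking one more electron from the +1 cation: Na⁺ is the bare [Ne] core; Si⁺ still has 3 valence electrons.
Breaking into a closed-shell core is much more expensive than removing a leftover valence electron — Na has the largest IE_2 here.
Approximate IE_2 values (kJ/mol): Na 4562, Si 1577.
Putting it together, IE_2: Si < Na.

Si < Na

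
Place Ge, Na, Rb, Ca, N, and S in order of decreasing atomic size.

N is in period 2, group 15; Na is in period 3, group 1; S is in period 3, group 16; Ca is in period 4, group 2; Ge is in period 4, group 14; Rb is in period 5, group 1.
Across a period the added protons contract the valence shell; down a group each new principal shell makes the atom larger.
These span different periods and groups, so the two trends combine.
S > N: the two effects oppose for this pair; the down-group effect wins (103 vs 71 pm).
Ge > S: relative to S, both the across-period and down-group shifts push Ge's atomic radius up.
Na > Ge: period and group pull opposite ways; the across-period shift dominates (155 vs 121 pm).
Ca > Na: the two effects oppose for this pair; the down-group effect wins (171 vs 155 pm).
Rb > Ca: relative to Ca, both the across-period and down-group shifts push Rb's atomic radius up.
Tabulated atomic radius (pm): N 71, Na 155, S 103, Ca 171, Ge 121, Rb 210.
So from largest to smallest: Rb > Ca > Na > Ge > S > N.

Rb > Ca > Na > Ge > S > N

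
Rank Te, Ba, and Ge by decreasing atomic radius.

Ba > Te > Ge

Ge is in period 4, group 14; Te is in period 5, group 16; Ba is in period 6, group 2.
Atomic radius shrinks across a period as nuclear charge pulls the same shell inward, and grows down a group as new shells are added.
These span different periods and groups, so the two trends combine.
Te > Ge: period and group pull opposite ways; the down-group shift dominates (136 vs 121 pm).
Ba > Te: both effects reinforce here, so Ba is clearly the larger of the two.
For reference (pm): Ge 121, Te 136, Ba 196.
So from largest to smallest: Ba > Te > Ge.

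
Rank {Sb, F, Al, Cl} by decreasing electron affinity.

Cl > F > Sb > Al

Electron affinity generally becomes more exothermic across a period toward the halogens and less exothermic down a group.
Neither a single period nor a single group — weigh both effects.
Sb > Al: period and group pull opposite ways; the across-period shift dominates (103 vs 42 kJ/mol).
F > Sb: both effects reinforce here, so F is clearly the higher of the two.
Cl > F: this pair runs against the simple trend — see the exception note.
Note the exception: Cl has a higher electron affinity than F, contrary to the simple trend — F's small 2p subshell makes the incoming electron feel strong e⁻–e⁻ repulsion, so Cl actually releases more energy on gaining an electron.
For reference (kJ/mol): F 328, Al 42, Cl 349, Sb 103.
So from highest to lowest: Cl > F > Sb > Al.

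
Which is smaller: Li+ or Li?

Li+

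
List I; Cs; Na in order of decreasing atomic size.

Cs > Na > I

Na is in period 3, group 1; I is in period 5, group 17; Cs is in period 6, group 1.
Moving right in a period, electrons are added to the same shell under a stronger nuclear pull, so atoms get smaller; moving down, a new shell is opened and atoms get larger.
Here both period and group differ, so the two effects have to be weighed against each other.
Na > I: the two effects oppose for this pair; the across-period effect wins (155 vs 133 pm).
Cs > Na: they share group 1; the group trend gives Cs the larger value.
Tabulated atomic radius (pm): Na 155, I 133, Cs 232.
So from largest to smallest: Cs > Na > I.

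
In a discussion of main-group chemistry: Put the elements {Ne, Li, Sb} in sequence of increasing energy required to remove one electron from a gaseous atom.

Li < Sb < Ne

Li is in period 2, group 1; Ne is in period 2, group 18; Sb is in period 5, group 15.
IE₁ increases left→right with effective nuclear charge and decreases top→bottom as the valence shell moves farther out.
Neither a single period nor a single group — weigh both effects.
Sb > Li: period and group pull opposite ways; the across-period shift dominates (831 vs 520 kJ/mol).
Ne > Sb: relative to Sb, both the across-period and down-group shifts push Ne's first ionization energy up.
For reference (kJ/mol): Li 520, Ne 2081, Sb 831.
So from lowest to highest: Li < Sb < Ne.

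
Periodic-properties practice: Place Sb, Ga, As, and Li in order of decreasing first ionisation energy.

As > Sb > Ga > Li

Li is in period 2, group 1; Ga is in period 4, group 13; As is in period 4, group 15; Sb is in period 5, group 15.
First ionization energy rises across a period (greater Z_eff holds electrons more tightly) and falls down a group (valence electrons are farther from the nucleus).
Neither a single period nor a single group — weigh both effects.
Ga > Li: the two effects oppose for this pair; the across-period effect wins (579 vs 520 kJ/mol).
Sb > Ga: period and group pull opposite ways; the across-period shift dominates (831 vs 579 kJ/mol).
As > Sb: they share group 15; the group trend gives As the larger value.
Tabulated first ionization energy (kJ/mol): Li 520, Ga 579, As 947, Sb 831.
So from highest to lowest: As > Sb > Ga > Li.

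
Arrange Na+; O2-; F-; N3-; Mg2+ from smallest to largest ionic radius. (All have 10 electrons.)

Mg2+, Na+, F-, O2-, N3-

All of these have 10 electrons, so size is governed by nuclear charge alone: the more protons, the stronger the pull on the same electron cloud, and the smaller the ion.
Nuclear charges: Mg2+ (Z=12), Na+ (Z=11), F- (Z=9), O2- (Z=8), N3- (Z=7).
Smallest to largest: Mg2+ < Na+ < F- < O2- < N3-.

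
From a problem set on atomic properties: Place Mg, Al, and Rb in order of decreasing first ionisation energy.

Mg is in period 3, group 2; Al is in period 3, group 13; Rb is in period 5, group 1.
IE₁ increases left→right with effective nuclear charge and decreases top→bottom as the valence shell moves farther out.
Neither a single period nor a single group — weigh both effects.
Al > Rb: both effects reinforce here, so Al is clearly the higher of the two.
Mg > Al: this pair runs against the simple trend — see the exception note.
Note the exception: Mg has a higher first ionization energy than Al, contrary to the simple trend — Al's single 3p electron is easier to remove than one from Mg's filled 3s².
Tabulated first ionization energy (kJ/mol): Mg 738, Al 578, Rb 403.
So from highest to lowest: Mg > Al > Rb.

Mg, Al, Rb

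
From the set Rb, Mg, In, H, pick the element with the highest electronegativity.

H is in period 1, group 1; Mg is in period 3, group 2; Rb is in period 5, group 1; In is in period 5, group 13.
Electronegativity increases across a period and decreases down a group, tracking effective nuclear charge and atomic size.
Here both period and group differ, so the two effects have to be weighed against each other.
Mg > Rb: both effects reinforce here, so Mg is clearly the higher of the two.
In > Mg: the two effects oppose for this pair; the across-period effect wins (1.78 vs 1.31).
H > In: period and group pull opposite ways; the down-group shift dominates (2.20 vs 1.78).
Approximate values (Pauling): H 2.20, Mg 1.31, Rb 0.82, In 1.78.
The highest electronegativity among these belongs to H.

H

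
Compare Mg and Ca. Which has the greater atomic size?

Ca

Mg is in period 3, group 2; Ca is in period 4, group 2.
Across a period the added protons contract the valence shell; down a group each new principal shell makes the atom larger.
All are in group 2, so atomic radius increases down the group.
So Ca has the greater atomic size (Ca > Mg).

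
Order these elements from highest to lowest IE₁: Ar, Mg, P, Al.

First ionization energy rises across a period (greater Z_eff holds electrons more tightly) and falls down a group (valence electrons are farther from the nucleus).
All lie in period 3; the across-period trend (first ionization energy increases left to right) applies, with the exception below.
Note the exception: Mg has a higher first ionization energy than Al, contrary to the simple trend — Al's single 3p electron is easier to remove than one from Mg's filled 3s².
Approximate values (kJ/mol): Mg 738, Al 578, P 1012, Ar 1521.
So from highest to lowest: Ar > P > Mg > Al.

Ar > P > Mg > Al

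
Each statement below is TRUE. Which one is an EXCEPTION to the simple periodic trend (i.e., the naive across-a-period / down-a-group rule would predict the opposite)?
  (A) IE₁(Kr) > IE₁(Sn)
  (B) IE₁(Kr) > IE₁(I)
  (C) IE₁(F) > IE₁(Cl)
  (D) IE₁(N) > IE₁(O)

The general trend: first ionization energy increases across a period and decreases down a group.
(A) Kr (period 4, group 18) vs Sn (period 5, group 14): the stated order agrees with the simple trend.
(B) Kr (period 4, group 18) vs I (period 5, group 17): the stated order agrees with the simple trend.
(C) F (period 2, group 17) vs Cl (period 3, group 17): the stated order agrees with the simple trend.
(D) N (period 2, group 15) vs O (period 2, group 16): the stated order contradicts the simple trend.
The exception is (D): pairing an electron in O's 2p⁴ costs repulsion energy, so O ionizes more easily than half-filled N (2p³).

(D)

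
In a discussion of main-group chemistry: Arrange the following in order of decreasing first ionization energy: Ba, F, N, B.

F, N, B, Ba

IE₁ increases left→right with effective nuclear charge and decreases top→bottom as the valence shell moves farther out.
Here both period and group differ, so the two effects have to be weighed against each other.
B > Ba: relative to Ba, both the across-period and down-group shifts push B's first ionization energy up.
N > B: both are in period 2; the period trend gives N the larger value.
F > N: both are in period 2; the period trend gives F the larger value.
For reference (kJ/mol): B 801, N 1402, F 1681, Ba 503.
So from highest to lowest: F > N > B > Ba.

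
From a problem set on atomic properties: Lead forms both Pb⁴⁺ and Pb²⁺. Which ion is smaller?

Both ions have Z = 82 protons, but Pb⁴⁺ has lost more electrons, so its remaining electrons feel a larger effective nuclear charge per electron and are pulled in more tightly.
Higher positive charge → smaller ion, so Pb²⁺ > Pb⁴⁺.

Pb⁴⁺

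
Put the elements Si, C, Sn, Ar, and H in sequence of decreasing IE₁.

H is in period 1, group 1; C is in period 2, group 14; Si is in period 3, group 14; Ar is in period 3, group 18; Sn is in period 5, group 14.
First ionization energy rises across a period (greater Z_eff holds electrons more tightly) and falls down a group (valence electrons are farther from the nucleus).
Here both period and group differ, so the two effects have to be weighed against each other.
Si > Sn: Si sits above Sn in group 14, so the down-group effect alone puts Si higher.
C > Si: they share group 14; the group trend gives C the larger value.
H > C: the two effects oppose for this pair; the down-group effect wins (1312 vs 1086 kJ/mol).
Ar > H: the two effects oppose for this pair; the across-period effect wins (1521 vs 1312 kJ/mol).
Approximate values (kJ/mol): H 1312, C 1086, Si 786, Ar 1521, Sn 709.
So from highest to lowest: Ar > H > C > Si > Sn.

Ar > H > C > Si > Sn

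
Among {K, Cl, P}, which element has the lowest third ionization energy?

Consider each +2 ion: K²⁺ is already 1 electron into the core; Cl²⁺ still has 5 valence electrons; P²⁺ still has 3 valence electrons.
Pulling an electron out of a noble-gas core costs far more than removing a remaining valence electron, so K sits at the high end of IE_3.
Valence configurations: Cl²⁺ [Ne]3s²3p³, P²⁺ [Ne]3s²3p¹.
Tabulated IE_3 (kJ/mol): K 4420, Cl 3822, P 2914.
Overall IE_3 order: P < Cl < K.

P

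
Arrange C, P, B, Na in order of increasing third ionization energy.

P < B < C < Na

After 2 electrons have been removed, what remains? C²⁺ still has 2 valence electrons; P²⁺ still has 3 valence electrons; B²⁺ still has 1 valence electron; Na²⁺ is already 1 electron into the core.
Breaking into a closed-shell core is much more expensive than removing a leftover valence electron — Na has the largest IE_3 here.
Valence configurations: C²⁺ [He]2s², P²⁺ [Ne]3s²3p¹, B²⁺ [He]2s¹.
Tabulated IE_3 (kJ/mol): C 4620, P 2914, B 3660, Na 6910.
So the third ionization energies run P < B < C < Na.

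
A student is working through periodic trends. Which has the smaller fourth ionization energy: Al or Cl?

Consider each +3 ion: Al³⁺ is the bare [Ne] core; Cl³⁺ still has 4 valence electrons.
Core electrons are held far more tightly than valence electrons, so Al tops the IE_4 order.
Approximate IE_4 values (kJ/mol): Al 11577, Cl 5159.
So the fourth ionization energies run Cl < Al.

Cl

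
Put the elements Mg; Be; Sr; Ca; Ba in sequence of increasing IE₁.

Ba < Sr < Ca < Mg < Be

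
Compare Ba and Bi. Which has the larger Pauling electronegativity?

Ba is in period 6, group 2; Bi is in period 6, group 15.
EN rises left→right (higher Z_eff, smaller atoms) and falls top→bottom (larger, more shielded atoms).
All lie in period 6, so electronegativity increases left to right.
So Bi has the larger Pauling electronegativity (Bi > Ba).

Bi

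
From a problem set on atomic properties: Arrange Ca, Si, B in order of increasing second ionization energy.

After 1 electron has been removed, what remains? Ca⁺ still has 1 valence electron; Si⁺ still has 3 valence electrons; B⁺ still has 2 valence electrons.
All are still removing valence electrons, so compare the +1 ions as you would atoms: IE_2 generally rises across a period (higher Z_eff) and falls down a group (larger shell), subject to the usual subshell exceptions.
Valence configurations: Ca⁺ [Ar]4s¹, Si⁺ [Ne]3s²3p¹, B⁺ [He]2s².
Approximate IE_2 values (kJ/mol): Ca 1145, Si 1577, B 2427.
Putting it together, IE_2: Ca < Si < B.

Ca < Si < B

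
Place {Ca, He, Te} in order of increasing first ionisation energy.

Ca < Te < He

He is in period 1, group 18; Ca is in period 4, group 2; Te is in period 5, group 16.
IE₁ increases left→right with effective nuclear charge and decreases top→bottom as the valence shell moves farther out.
These span different periods and groups, so the two trends combine.
Te > Ca: period and group pull opposite ways; the across-period shift dominates (869 vs 590 kJ/mol).
He > Te: both effects reinforce here, so He is clearly the higher of the two.
Approximate values (kJ/mol): He 2372, Ca 590, Te 869.
So from lowest to highest: Ca < Te < He.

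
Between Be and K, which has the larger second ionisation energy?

K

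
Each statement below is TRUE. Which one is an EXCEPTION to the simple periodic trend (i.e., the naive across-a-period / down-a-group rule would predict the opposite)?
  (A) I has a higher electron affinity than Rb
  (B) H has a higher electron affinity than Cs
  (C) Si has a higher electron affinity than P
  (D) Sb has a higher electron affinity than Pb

The general trend: electron affinity increases across a period and decreases down a group.
(A) I (period 5, group 17) vs Rb (period 5, group 1): the stated order agrees with the simple trend.
(B) H (period 1, group 1) vs Cs (period 6, group 1): the stated order agrees with the simple trend.
(C) Si (period 3, group 14) vs P (period 3, group 15): the stated order contradicts the simple trend.
(D) Sb (period 5, group 15) vs Pb (period 6, group 14): the stated order agrees with the simple trend.
The exception is (C): adding an electron to P's half-filled 3p³ is unfavourable, so Si (3p²) has the more exothermic EA.

(C)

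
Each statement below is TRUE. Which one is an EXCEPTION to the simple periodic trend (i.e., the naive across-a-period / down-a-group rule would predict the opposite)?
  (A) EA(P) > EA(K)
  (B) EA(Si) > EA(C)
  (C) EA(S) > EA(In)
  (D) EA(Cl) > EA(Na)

(B)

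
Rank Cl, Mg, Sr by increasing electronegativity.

Smaller atoms with higher effective nuclear charge are more electronegative.
Neither a single period nor a single group — weigh both effects.
Mg > Sr: Mg sits above Sr in group 2, so the down-group effect alone puts Mg higher.
Cl > Mg: both are in period 3; the period trend gives Cl the larger value.
Approximate values (Pauling): Mg 1.31, Cl 3.16, Sr 0.95.
So from lowest to highest: Sr < Mg < Cl.

Sr < Mg < Cl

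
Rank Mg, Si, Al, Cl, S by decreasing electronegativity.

Cl, S, Si, Al, Mg

Mg is in period 3, group 2; Al is in period 3, group 13; Si is in period 3, group 14; S is in period 3, group 16; Cl is in period 3, group 17.
Smaller atoms with higher effective nuclear charge are more electronegative.
All lie in period 3, so electronegativity increases left to right.
So from highest to lowest: Cl > S > Si > Al > Mg.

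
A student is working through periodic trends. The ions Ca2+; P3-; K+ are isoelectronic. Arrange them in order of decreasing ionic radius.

P3- > K+ > Ca2+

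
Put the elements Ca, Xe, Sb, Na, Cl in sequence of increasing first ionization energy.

Na is in period 3, group 1; Cl is in period 3, group 17; Ca is in period 4, group 2; Sb is in period 5, group 15; Xe is in period 5, group 18.
Across a period the outer electron is held more tightly (higher IE₁); down a group it sits in a higher shell, more shielded, and comes off more easily.
These span different periods and groups, so the two trends combine.
Ca > Na: the two effects oppose for this pair; the across-period effect wins (590 vs 496 kJ/mol).
Sb > Ca: period and group pull opposite ways; the across-period shift dominates (831 vs 590 kJ/mol).
Xe > Sb: both are in period 5; the period trend gives Xe the larger value.
Cl > Xe: period and group pull opposite ways; the down-group shift dominates (1251 vs 1170 kJ/mol).
Approximate values (kJ/mol): Na 496, Cl 1251, Ca 590, Sb 831, Xe 1170.
So from lowest to highest: Na < Ca < Sb < Xe < Cl.

Na < Ca < Sb < Xe < Cl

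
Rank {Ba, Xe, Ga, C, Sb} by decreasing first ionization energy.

Xe > C > Sb > Ga > Ba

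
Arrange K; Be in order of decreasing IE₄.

Consider each +3 ion: K³⁺ is already 2 electrons into the core; Be³⁺ is already 1 electron into the core.
All of these are removing an electron from a noble-gas core or deeper; the smaller core (lower principal quantum number) is held far more tightly, and within a period the higher nuclear charge binds the same core more tightly.
Approximate IE_4 values (kJ/mol): K 5877, Be 21007.
Putting it together, IE_4: K < Be.

Be > K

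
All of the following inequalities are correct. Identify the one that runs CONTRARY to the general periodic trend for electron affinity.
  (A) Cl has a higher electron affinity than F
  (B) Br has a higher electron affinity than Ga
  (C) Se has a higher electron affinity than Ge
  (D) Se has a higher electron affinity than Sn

The general trend: electron affinity increases across a period and decreases down a group.
(A) Cl (period 3, group 17) vs F (period 2, group 17): the stated order contradicts the simple trend.
(B) Br (period 4, group 17) vs Ga (period 4, group 13): the stated order agrees with the simple trend.
(C) Se (period 4, group 16) vs Ge (period 4, group 14): the stated order agrees with the simple trend.
(D) Se (period 4, group 16) vs Sn (period 5, group 14): the stated order agrees with the simple trend.
The exception is (A): F's small 2p subshell makes the incoming electron feel strong e⁻–e⁻ repulsion, so Cl actually releases more energy on gaining an electron.

(A)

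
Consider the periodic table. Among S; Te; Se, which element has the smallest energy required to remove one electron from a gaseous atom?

S is in period 3, group 16; Se is in period 4, group 16; Te is in period 5, group 16.
Across a period the outer electron is held more tightly (higher IE₁); down a group it sits in a higher shell, more shielded, and comes off more easily.
All are in group 16, so first ionization energy increases up the group.
The smallest energy required to remove one electron from a gaseous atom among these belongs to Te.

Te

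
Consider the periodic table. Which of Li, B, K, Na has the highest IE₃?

Li

IE_3 is the cost of taking one more electron from the +2 cation: Li²⁺ is already 1 electron into the core; B²⁺ still has 1 valence electron; K²⁺ is already 1 electron into the core; Na²⁺ is already 1 electron into the core.
Pulling an electron out of a noble-gas core costs far more than removing a remaining valence electron, so K, Na and Li sit at the high end of IE_3.
Tabulated IE_3 (kJ/mol): Li 11815, B 3660, K 4420, Na 6910.
Overall IE_3 order: B < K < Na < Li.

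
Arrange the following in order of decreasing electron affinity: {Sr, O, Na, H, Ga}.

O, H, Na, Ga, Sr

H is in period 1, group 1; O is in period 2, group 16; Na is in period 3, group 1; Ga is in period 4, group 13; Sr is in period 5, group 2.
Electron affinity generally becomes more exothermic across a period toward the halogens and less exothermic down a group.
Neither a single period nor a single group — weigh both effects.
Ga > Sr: relative to Sr, both the across-period and down-group shifts push Ga's electron affinity up.
Na > Ga: period and group pull opposite ways; the down-group shift dominates (53 vs 29 kJ/mol).
H > Na: they share group 1; the group trend gives H the larger value.
O > H: period and group pull opposite ways; the across-period shift dominates (141 vs 73 kJ/mol).
For reference (kJ/mol): H 73, O 141, Na 53, Ga 29, Sr 5.
So from highest to lowest: O > H > Na > Ga > Sr.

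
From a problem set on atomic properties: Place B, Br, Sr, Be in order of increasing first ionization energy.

Sr < B < Be < Br

Be is in period 2, group 2; B is in period 2, group 13; Br is in period 4, group 17; Sr is in period 5, group 2.
IE₁ increases left→right with effective nuclear charge and decreases top→bottom as the valence shell moves farther out.
These span different periods and groups, so the two trends combine.
B > Sr: both effects reinforce here, so B is clearly the higher of the two.
Be > B: this pair runs against the simple trend — see the exception note.
Br > Be: period and group pull opposite ways; the across-period shift dominates (1140 vs 900 kJ/mol).
Note the exception: Be has a higher first ionization energy than B, contrary to the simple trend — removing B's lone 2p electron is easier than breaking Be's filled 2s².
For reference (kJ/mol): Be 900, B 801, Br 1140, Sr 550.
So from lowest to highest: Sr < B < Be < Br.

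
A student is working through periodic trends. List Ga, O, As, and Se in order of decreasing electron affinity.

Se > O > As > Ga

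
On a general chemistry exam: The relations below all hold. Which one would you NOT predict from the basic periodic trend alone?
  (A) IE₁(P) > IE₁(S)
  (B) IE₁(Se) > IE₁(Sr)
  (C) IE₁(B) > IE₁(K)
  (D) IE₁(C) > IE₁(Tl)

(A)

The general trend: first ionization energy increases across a period and decreases down a group.
(A) P (period 3, group 15) vs S (period 3, group 16): the stated order contradicts the simple trend.
(B) Se (period 4, group 16) vs Sr (period 5, group 2): the stated order agrees with the simple trend.
(C) B (period 2, group 13) vs K (period 4, group 1): the stated order agrees with the simple trend.
(D) C (period 2, group 14) vs Tl (period 6, group 13): the stated order agrees with the simple trend.
The exception is (A): S (3p⁴) ionizes more easily than half-filled P (3p³) because the paired 3p electron in S is pushed out by e⁻–e⁻ repulsion.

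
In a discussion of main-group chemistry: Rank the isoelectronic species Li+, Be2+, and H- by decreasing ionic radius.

H-, Li+, Be2+

All of these have 2 electrons, so size is governed by nuclear charge alone: the more protons, the stronger the pull on the same electron cloud, and the smaller the ion.
Nuclear charges: Be2+ (Z=4), Li+ (Z=3), H- (Z=1).
Largest to smallest: H- > Li+ > Be2+.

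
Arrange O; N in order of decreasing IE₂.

O > N

The second ionization energy removes an electron from the +1 ion. For each element: O⁺ still has 5 valence electrons; N⁺ still has 4 valence electrons.
All are still removing valence electrons, so compare the +1 ions as you would atoms: IE_2 generally rises across a period (higher Z_eff) and falls down a group (larger shell), subject to the usual subshell exceptions.
Valence configurations: O⁺ [He]2s²2p³, N⁺ [He]2s²2p².
The numbers (kJ/mol): O 3388, N 2856.
So the second ionization energies run N < O.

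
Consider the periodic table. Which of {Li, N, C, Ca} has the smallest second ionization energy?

IE_2 is the cost of taking one more electron from the +1 cation: Li⁺ is the bare [He] core; N⁺ still has 4 valence electrons; C⁺ still has 3 valence electrons; Ca⁺ still has 1 valence electron.
Core electrons are held far more tightly than valence electrons, so Li tops the IE_2 order.
Valence configurations: N⁺ [He]2s²2p², C⁺ [He]2s²2p¹, Ca⁺ [Ar]4s¹.
The numbers (kJ/mol): Li 7298, N 2856, C 2353, Ca 1145.
Hence IE_2: Ca < C < N < Li.

Ca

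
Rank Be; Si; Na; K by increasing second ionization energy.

Si < Be < K < Na

Consider each +1 ion: Be⁺ still has 1 valence electron; Si⁺ still has 3 valence electrons; Na⁺ is the bare [Ne] core; K⁺ is the bare [Ar] core.
Pulling an electron out of a noble-gas core costs far more than removing a remaining valence electron, so K and Na sit at the high end of IE_2.
Valence configurations: Be⁺ [He]2s¹, Si⁺ [Ne]3s²3p¹.
Approximate IE_2 values (kJ/mol): Be 1757, Si 1577, Na 4562, K 3052.
So the second ionization energies run Si < Be < K < Na.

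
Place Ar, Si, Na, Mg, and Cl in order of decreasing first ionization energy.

Ar, Cl, Si, Mg, Na

Na is in period 3, group 1; Mg is in period 3, group 2; Si is in period 3, group 14; Cl is in period 3, group 17; Ar is in period 3, group 18.
IE₁ increases left→right with effective nuclear charge and decreases top→bottom as the valence shell moves farther out.
All lie in period 3, so first ionization energy increases left to right.
So from highest to lowest: Ar > Cl > Si > Mg > Na.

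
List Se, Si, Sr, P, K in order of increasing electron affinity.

Sr < K < P < Si < Se

Electron affinity generally becomes more exothermic across a period toward the halogens and less exothermic down a group.
Here both period and group differ, so the two effects have to be weighed against each other.
K > Sr: period and group pull opposite ways; the down-group shift dominates (48 vs 5 kJ/mol).
P > K: both effects reinforce here, so P is clearly the higher of the two.
Si > P: this pair runs against the simple trend — see the exception note.
Se > Si: the two effects oppose for this pair; the across-period effect wins (195 vs 134 kJ/mol).
Note the exception: Si has a higher electron affinity than P, contrary to the simple trend — adding an electron to P's half-filled 3p³ is unfavourable, so Si (3p²) has the more exothermic EA.
For reference (kJ/mol): Si 134, P 72, K 48, Se 195, Sr 5.
So from lowest to highest: Sr < K < P < Si < Se.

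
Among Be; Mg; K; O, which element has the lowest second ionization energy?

Mg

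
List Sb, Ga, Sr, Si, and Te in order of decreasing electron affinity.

Si is in period 3, group 14; Ga is in period 4, group 13; Sr is in period 5, group 2; Sb is in period 5, group 15; Te is in period 5, group 16.
Electron affinity generally becomes more exothermic across a period toward the halogens and less exothermic down a group.
Here both period and group differ, so the two effects have to be weighed against each other.
Ga > Sr: relative to Sr, both the across-period and down-group shifts push Ga's electron affinity up.
Sb > Ga: period and group pull opposite ways; the across-period shift dominates (103 vs 29 kJ/mol).
Si > Sb: period and group pull opposite ways; the down-group shift dominates (134 vs 103 kJ/mol).
Te > Si: period and group pull opposite ways; the across-period shift dominates (190 vs 134 kJ/mol).
For reference (kJ/mol): Si 134, Ga 29, Sr 5, Sb 103, Te 190.
So from highest to lowest: Te > Si > Sb > Ga > Sr.

Te > Si > Sb > Ga > Sr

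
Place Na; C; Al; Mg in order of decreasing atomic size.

C is in period 2, group 14; Na is in period 3, group 1; Mg is in period 3, group 2; Al is in period 3, group 13.
Moving right in a period, electrons are added to the same shell under a stronger nuclear pull, so atoms get smaller; moving down, a new shell is opened and atoms get larger.
Neither a single period nor a single group — weigh both effects.
Al > C: relative to C, both the across-period and down-group shifts push Al's atomic radius up.
Mg > Al: Mg lies to the left of Al in period 3, so the across-period effect alone puts Mg larger.
Na > Mg: Na lies to the left of Mg in period 3, so the across-period effect alone puts Na larger.
For reference (pm): C 75, Na 155, Mg 139, Al 126.
So from largest to smallest: Na > Mg > Al > C.

Na > Mg > Al > C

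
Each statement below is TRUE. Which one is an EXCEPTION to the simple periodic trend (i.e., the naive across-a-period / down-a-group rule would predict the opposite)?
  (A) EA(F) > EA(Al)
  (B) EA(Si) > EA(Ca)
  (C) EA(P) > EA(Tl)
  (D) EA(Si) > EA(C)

(D)

The general trend: electron affinity increases across a period and decreases down a group.
(A) F (period 2, group 17) vs Al (period 3, group 13): the stated order agrees with the simple trend.
(B) Si (period 3, group 14) vs Ca (period 4, group 2): the stated order agrees with the simple trend.
(C) P (period 3, group 15) vs Tl (period 6, group 13): the stated order agrees with the simple trend.
(D) Si (period 3, group 14) vs C (period 2, group 14): the stated order contradicts the simple trend.
The exception is (D): Si's larger, more diffuse 3p orbitals accept an added electron slightly more readily than C's compact 2p.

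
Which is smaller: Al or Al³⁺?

Al³⁺

Forming Al³⁺ removes 3 electrons from Al. Fewer electrons for the same nuclear charge means less shielding and a higher Z_eff on the remaining electrons, and for main-group metals the entire outer shell is lost.
A cation is smaller than its parent atom: Al³⁺ < Al.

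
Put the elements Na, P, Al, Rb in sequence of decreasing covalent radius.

Rb > Na > Al > P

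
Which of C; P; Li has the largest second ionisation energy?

IE_2 is the cost of taking one more electron from the +1 cation: C⁺ still has 3 valence electrons; P⁺ still has 4 valence electrons; Li⁺ is the bare [He] core.
Core electrons are held far more tightly than valence electrons, so Li tops the IE_2 order.
Valence configurations: C⁺ [He]2s²2p¹, P⁺ [Ne]3s²3p².
Approximate IE_2 values (kJ/mol): C 2353, P 1907, Li 7298.
Overall IE_2 order: P < C < Li.

Li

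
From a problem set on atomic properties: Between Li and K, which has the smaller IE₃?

K

The third ionization energy removes an electron from the +2 ion. For each element: Li²⁺ is already 1 electron into the core; K²⁺ is already 1 electron into the core.
All of these are removing an electron from a noble-gas core or deeper; the smaller core (lower principal quantum number) is held far more tightly, and within a period the higher nuclear charge binds the same core more tightly.
Tabulated IE_3 (kJ/mol): Li 11815, K 4420.
Putting it together, IE_3: K < Li.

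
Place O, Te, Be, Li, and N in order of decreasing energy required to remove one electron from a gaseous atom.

Li is in period 2, group 1; Be is in period 2, group 2; N is in period 2, group 15; O is in period 2, group 16; Te is in period 5, group 16.
Removing the outermost electron gets harder across a period and easier down a group.
These span different periods and groups, so the two trends combine.
Te > Li: the two effects oppose for this pair; the across-period effect wins (869 vs 520 kJ/mol).
Be > Te: period and group pull opposite ways; the down-group shift dominates (900 vs 869 kJ/mol).
O > Be: both are in period 2; the period trend gives O the larger value.
N > O: this pair runs against the simple trend — see the exception note.
Note the exception: N has a higher first ionization energy than O, contrary to the simple trend — pairing an electron in O's 2p⁴ costs repulsion energy, so O ionizes more easily than half-filled N (2p³).
Approximate values (kJ/mol): Li 520, Be 900, N 1402, O 1314, Te 869.
So from highest to lowest: N > O > Be > Te > Li.

N > O > Be > Te > Li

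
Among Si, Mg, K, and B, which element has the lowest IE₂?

Mg

IE_2 is the cost of taking one more electron from the +1 cation: Si⁺ still has 3 valence electrons; Mg⁺ still has 1 valence electron; K⁺ is the bare [Ar] core; B⁺ still has 2 valence electrons.
Core electrons are held far more tightly than valence electrons, so K tops the IE_2 order.
Valence configurations: Si⁺ [Ne]3s²3p¹, Mg⁺ [Ne]3s¹, B⁺ [He]2s².
Approximate IE_2 values (kJ/mol): Si 1577, Mg 1451, K 3052, B 2427.
Putting it together, IE_2: Mg < Si < B < K.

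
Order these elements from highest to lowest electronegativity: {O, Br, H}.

O > Br > H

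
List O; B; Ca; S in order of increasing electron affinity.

Ca < B < O < S

Atoms with high Z_eff and room in the valence shell (especially the halogens) have the most exothermic electron affinities.
Neither a single period nor a single group — weigh both effects.
B > Ca: both effects reinforce here, so B is clearly the higher of the two.
O > B: both are in period 2; the period trend gives O the larger value.
S > O: this pair runs against the simple trend — see the exception note.
Note the exception: S has a higher electron affinity than O, contrary to the simple trend — the compact 2p subshell of O repels the added electron more than S's larger 3p does.
Tabulated electron affinity (kJ/mol): B 27, O 141, S 200, Ca 2.
So from lowest to highest: Ca < B < O < S.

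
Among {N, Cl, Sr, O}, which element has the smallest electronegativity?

Sr

N is in period 2, group 15; O is in period 2, group 16; Cl is in period 3, group 17; Sr is in period 5, group 2.
Electronegativity increases across a period and decreases down a group, tracking effective nuclear charge and atomic size.
Here both period and group differ, so the two effects have to be weighed against each other.
N > Sr: relative to Sr, both the across-period and down-group shifts push N's electronegativity up.
Cl > N: the two effects oppose for this pair; the across-period effect wins (3.16 vs 3.04).
O > Cl: the two effects oppose for this pair; the down-group effect wins (3.44 vs 3.16).
Tabulated electronegativity (Pauling): N 3.04, O 3.44, Cl 3.16, Sr 0.95.
The smallest electronegativity among these belongs to Sr.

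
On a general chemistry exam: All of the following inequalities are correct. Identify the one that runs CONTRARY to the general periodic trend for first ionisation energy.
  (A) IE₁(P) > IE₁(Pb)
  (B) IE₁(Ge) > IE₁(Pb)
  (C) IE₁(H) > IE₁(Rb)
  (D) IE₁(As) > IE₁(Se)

(D)

The general trend: first ionisation energy increases across a period and decreases down a group.
(A) P (period 3, group 15) vs Pb (period 6, group 14): the stated order agrees with the simple trend.
(B) Ge (period 4, group 14) vs Pb (period 6, group 14): the stated order agrees with the simple trend.
(C) H (period 1, group 1) vs Rb (period 5, group 1): the stated order agrees with the simple trend.
(D) As (period 4, group 15) vs Se (period 4, group 16): the stated order contradicts the simple trend.
The exception is (D): Se (4p⁴) ionizes more easily than half-filled As (4p³).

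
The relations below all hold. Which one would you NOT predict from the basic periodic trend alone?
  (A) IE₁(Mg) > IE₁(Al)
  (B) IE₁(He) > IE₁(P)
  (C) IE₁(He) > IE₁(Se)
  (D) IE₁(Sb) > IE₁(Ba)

(A)

The general trend: first ionisation energy increases across a period and decreases down a group.
(A) Mg (period 3, group 2) vs Al (period 3, group 13): the stated order contradicts the simple trend.
(B) He (period 1, group 18) vs P (period 3, group 15): the stated order agrees with the simple trend.
(C) He (period 1, group 18) vs Se (period 4, group 16): the stated order agrees with the simple trend.
(D) Sb (period 5, group 15) vs Ba (period 6, group 2): the stated order agrees with the simple trend.
The exception is (A): Al's single 3p electron is easier to remove than one from Mg's filled 3s².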